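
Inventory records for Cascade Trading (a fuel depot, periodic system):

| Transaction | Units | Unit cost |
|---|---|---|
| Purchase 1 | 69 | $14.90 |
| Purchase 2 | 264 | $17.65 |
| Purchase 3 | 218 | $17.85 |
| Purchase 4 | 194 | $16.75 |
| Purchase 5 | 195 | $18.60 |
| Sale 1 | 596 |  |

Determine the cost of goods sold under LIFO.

COGS = $10,571.45

Sale 1 (596) [LIFO — newest first]: 195 @ $18.60 + 194 @ $16.75 + 207 @ $17.85 = $10,571.45
Ending inventory: 69 @ $14.90 + 264 @ $17.65 + 11 @ $17.85 = $5,884.05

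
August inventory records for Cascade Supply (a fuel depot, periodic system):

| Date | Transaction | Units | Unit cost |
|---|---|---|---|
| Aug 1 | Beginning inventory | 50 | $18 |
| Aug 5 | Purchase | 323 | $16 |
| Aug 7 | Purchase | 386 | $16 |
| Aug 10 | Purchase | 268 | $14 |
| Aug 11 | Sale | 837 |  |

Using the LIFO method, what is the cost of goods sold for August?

Aug 11, 837 sold [LIFO — newest first]: 268 @ $14 + 386 @ $16 + 183 @ $16 = $12,856
Ending inventory: 50 @ $18 + 140 @ $16 = $3,140

COGS = $12,856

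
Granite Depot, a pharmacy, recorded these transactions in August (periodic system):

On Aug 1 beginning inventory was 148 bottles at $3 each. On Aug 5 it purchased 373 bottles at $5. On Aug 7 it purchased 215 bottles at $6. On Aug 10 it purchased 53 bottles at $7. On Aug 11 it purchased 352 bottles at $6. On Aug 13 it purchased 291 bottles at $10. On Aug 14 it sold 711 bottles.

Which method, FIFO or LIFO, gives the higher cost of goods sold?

FIFO COGS: 148 @ $3 + 373 @ $5 + 190 @ $6 = $3,449
LIFO COGS: 291 @ $10 + 352 @ $6 + 53 @ $7 + 15 @ $6 = $5,483

LIFO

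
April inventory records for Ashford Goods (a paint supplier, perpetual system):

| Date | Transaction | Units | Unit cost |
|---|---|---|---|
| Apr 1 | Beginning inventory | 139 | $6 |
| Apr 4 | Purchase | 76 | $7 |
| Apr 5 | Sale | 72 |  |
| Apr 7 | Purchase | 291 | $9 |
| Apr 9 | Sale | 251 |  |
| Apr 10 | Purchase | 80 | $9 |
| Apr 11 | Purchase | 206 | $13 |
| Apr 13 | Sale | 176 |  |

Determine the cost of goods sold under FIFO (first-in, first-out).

Apr 5, 72 sold [FIFO — oldest first]: 72 @ $6 = $432
Apr 9, 251 sold [FIFO — oldest first]: 67 @ $6 + 76 @ $7 + 108 @ $9 = $1,906
Apr 13, 176 sold [FIFO — oldest first]: 176 @ $9 = $1,584
Total COGS = $432 + $1,906 + $1,584 = $3,922
Ending inventory: 7 @ $9 + 80 @ $9 + 206 @ $13 = $3,461
Check: goods available $7,383 = COGS $3,922 + ending $3,461

COGS = $3,922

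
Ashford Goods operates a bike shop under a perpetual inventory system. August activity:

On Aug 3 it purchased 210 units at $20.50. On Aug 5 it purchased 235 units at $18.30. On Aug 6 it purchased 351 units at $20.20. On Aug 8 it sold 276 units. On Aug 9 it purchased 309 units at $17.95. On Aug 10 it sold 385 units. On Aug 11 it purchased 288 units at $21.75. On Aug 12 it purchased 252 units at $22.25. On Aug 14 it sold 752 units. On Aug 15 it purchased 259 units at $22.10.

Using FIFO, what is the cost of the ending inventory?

Ending inventory = $10,885.90

Aug 8, 276 sold [FIFO — oldest first]: 210 @ $20.50 + 66 @ $18.30 = $5,512.80
Aug 10, 385 sold [FIFO — oldest first]: 169 @ $18.30 + 216 @ $20.20 = $7,455.90
Aug 14, 752 sold [FIFO — oldest first]: 135 @ $20.20 + 309 @ $17.95 + 288 @ $21.75 + 20 @ $22.25 = $14,982.55
Total COGS = $5,512.80 + $7,455.90 + $14,982.55 = $27,951.25
Ending inventory: 232 @ $22.25 + 259 @ $22.10 = $10,885.90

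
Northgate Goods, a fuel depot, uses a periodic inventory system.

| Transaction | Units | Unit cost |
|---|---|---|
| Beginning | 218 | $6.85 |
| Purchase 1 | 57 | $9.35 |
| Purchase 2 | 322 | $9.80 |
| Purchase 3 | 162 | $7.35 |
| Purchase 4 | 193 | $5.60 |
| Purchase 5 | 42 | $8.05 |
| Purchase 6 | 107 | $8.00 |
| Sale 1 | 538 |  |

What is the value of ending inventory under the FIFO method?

Ending inventory = $4,043.80

Sale 1 (538) [FIFO — oldest first]: 218 @ $6.85 + 57 @ $9.35 + 263 @ $9.80 = $4,603.65
Ending inventory: 59 @ $9.80 + 162 @ $7.35 + 193 @ $5.60 + 42 @ $8.05 + 107 @ $8.00 = $4,043.80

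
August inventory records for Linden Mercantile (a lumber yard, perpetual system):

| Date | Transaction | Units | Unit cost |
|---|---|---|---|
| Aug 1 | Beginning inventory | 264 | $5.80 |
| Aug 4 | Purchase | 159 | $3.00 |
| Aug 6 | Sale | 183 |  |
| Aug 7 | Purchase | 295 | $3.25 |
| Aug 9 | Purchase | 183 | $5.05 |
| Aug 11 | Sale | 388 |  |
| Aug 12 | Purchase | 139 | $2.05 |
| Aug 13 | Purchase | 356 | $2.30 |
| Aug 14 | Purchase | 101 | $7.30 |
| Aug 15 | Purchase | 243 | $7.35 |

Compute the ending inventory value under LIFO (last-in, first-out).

Aug 6, 183 sold [LIFO — newest first]: 159 @ $3.00 + 24 @ $5.80 = $616.20
Aug 11, 388 sold [LIFO — newest first]: 183 @ $5.05 + 205 @ $3.25 = $1,590.40
Total COGS = $616.20 + $1,590.40 = $2,206.60
Ending inventory: 240 @ $5.80 + 90 @ $3.25 + 139 @ $2.05 + 356 @ $2.30 + 101 @ $7.30 + 243 @ $7.35 = $5,311.60
Check: goods available $7,518.20 = COGS $2,206.60 + ending $5,311.60

Ending inventory = $5,311.60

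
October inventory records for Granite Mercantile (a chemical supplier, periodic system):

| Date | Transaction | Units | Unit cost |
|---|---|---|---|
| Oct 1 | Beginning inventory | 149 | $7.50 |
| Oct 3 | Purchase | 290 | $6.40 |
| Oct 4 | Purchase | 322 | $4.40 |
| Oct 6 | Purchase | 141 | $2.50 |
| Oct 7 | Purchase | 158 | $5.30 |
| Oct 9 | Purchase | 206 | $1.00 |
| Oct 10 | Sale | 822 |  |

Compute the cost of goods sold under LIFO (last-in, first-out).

COGS = $2,790.70

Oct 10, 822 sold [LIFO — newest first]: 206 @ $1.00 + 158 @ $5.30 + 141 @ $2.50 + 317 @ $4.40 = $2,790.70
Ending inventory: 149 @ $7.50 + 290 @ $6.40 + 5 @ $4.40 = $2,995.50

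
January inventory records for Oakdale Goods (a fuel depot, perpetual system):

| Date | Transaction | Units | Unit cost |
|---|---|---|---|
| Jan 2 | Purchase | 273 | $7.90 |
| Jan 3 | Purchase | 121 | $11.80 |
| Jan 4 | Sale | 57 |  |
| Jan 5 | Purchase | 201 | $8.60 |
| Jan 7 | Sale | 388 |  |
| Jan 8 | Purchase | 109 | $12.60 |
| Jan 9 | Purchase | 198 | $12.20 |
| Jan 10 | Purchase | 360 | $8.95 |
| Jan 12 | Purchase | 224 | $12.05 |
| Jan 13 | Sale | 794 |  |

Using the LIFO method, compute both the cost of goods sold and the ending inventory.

COGS = $12,616.10; ending inventory = $2,407.20

Jan 4, 57 sold [LIFO — newest first]: 57 @ $11.80 = $672.60
Jan 7, 388 sold [LIFO — newest first]: 201 @ $8.60 + 64 @ $11.80 + 123 @ $7.90 = $3,455.50
Jan 13, 794 sold [LIFO — newest first]: 224 @ $12.05 + 360 @ $8.95 + 198 @ $12.20 + 12 @ $12.60 = $8,488.00
Total COGS = $672.60 + $3,455.50 + $8,488.00 = $12,616.10
Ending inventory: 150 @ $7.90 + 97 @ $12.60 = $2,407.20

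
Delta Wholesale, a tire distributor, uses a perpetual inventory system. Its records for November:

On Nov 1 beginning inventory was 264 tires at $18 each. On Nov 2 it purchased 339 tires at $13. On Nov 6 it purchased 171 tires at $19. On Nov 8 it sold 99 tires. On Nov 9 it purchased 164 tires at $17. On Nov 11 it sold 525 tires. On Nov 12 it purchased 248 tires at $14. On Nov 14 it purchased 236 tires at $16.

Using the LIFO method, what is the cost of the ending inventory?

Ending inventory = $12,650

Nov 8, 99 sold [LIFO — newest first]: 99 @ $19 = $1,881
Nov 11, 525 sold [LIFO — newest first]: 164 @ $17 + 72 @ $19 + 289 @ $13 = $7,913
Total COGS = $1,881 + $7,913 = $9,794
Ending inventory: 264 @ $18 + 50 @ $13 + 248 @ $14 + 236 @ $16 = $12,650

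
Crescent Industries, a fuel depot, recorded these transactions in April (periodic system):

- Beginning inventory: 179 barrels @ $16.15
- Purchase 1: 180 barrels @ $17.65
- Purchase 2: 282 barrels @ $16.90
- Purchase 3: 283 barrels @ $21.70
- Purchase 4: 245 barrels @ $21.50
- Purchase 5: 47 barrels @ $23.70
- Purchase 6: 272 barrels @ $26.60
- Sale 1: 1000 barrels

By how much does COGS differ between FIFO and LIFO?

$3,734.65

FIFO COGS: 179 @ $16.15 + 180 @ $17.65 + 282 @ $16.90 + 283 @ $21.70 + 76 @ $21.50 = $18,608.75
LIFO COGS: 272 @ $26.60 + 47 @ $23.70 + 245 @ $21.50 + 283 @ $21.70 + 153 @ $16.90 = $22,343.40
Difference = |$18,608.75 − $22,343.40| = $3,734.65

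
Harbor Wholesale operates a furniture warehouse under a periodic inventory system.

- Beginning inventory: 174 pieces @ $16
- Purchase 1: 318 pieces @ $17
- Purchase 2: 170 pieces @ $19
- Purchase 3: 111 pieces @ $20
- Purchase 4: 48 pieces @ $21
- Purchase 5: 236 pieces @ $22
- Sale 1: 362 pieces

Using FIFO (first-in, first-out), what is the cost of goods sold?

Sale 1 (362) [FIFO — oldest first]: 174 @ $16 + 188 @ $17 = $5,980
Ending inventory: 130 @ $17 + 170 @ $19 + 111 @ $20 + 48 @ $21 + 236 @ $22 = $13,860

COGS = $5,980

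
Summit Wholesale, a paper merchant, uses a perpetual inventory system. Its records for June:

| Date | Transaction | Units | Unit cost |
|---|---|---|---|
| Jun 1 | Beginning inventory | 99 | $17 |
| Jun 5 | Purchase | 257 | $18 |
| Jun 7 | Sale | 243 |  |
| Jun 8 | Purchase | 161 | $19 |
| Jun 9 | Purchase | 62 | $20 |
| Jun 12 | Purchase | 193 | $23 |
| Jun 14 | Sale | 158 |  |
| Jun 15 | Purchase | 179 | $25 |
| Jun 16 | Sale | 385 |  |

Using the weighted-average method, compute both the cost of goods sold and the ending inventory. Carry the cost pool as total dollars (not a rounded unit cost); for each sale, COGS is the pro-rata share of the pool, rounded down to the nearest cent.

After Jun 1: 99 on hand, pool $1,683.00 (≈ $17.0000 each)
After Jun 5: 356 on hand, pool $6,309.00 (≈ $17.7219 each)
Jun 7, sell 243: 243/356 × $6,309.00 → $4,306.42
After Jun 8: 274 on hand, pool $5,061.58 (≈ $18.4729 each)
After Jun 9: 336 on hand, pool $6,301.58 (≈ $18.7547 each)
After Jun 12: 529 on hand, pool $10,740.58 (≈ $20.3036 each)
Jun 14, sell 158: 158/529 × $10,740.58 → $3,207.96
After Jun 15: 550 on hand, pool $12,007.62 (≈ $21.8320 each)
Jun 16, sell 385: 385/550 × $12,007.62 → $8,405.33
Total COGS = $4,306.42 + $3,207.96 + $8,405.33 = $15,919.71
Ending inventory (cost pool remaining) = $3,602.29

COGS = $15,919.71; ending inventory = $3,602.29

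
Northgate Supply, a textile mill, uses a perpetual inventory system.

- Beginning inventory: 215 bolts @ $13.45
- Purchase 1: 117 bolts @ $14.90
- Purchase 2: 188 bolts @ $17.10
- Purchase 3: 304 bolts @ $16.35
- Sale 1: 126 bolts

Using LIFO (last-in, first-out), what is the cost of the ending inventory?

Ending inventory = $10,760.15

Sale 1 (126) [LIFO — newest first]: 126 @ $16.35 = $2,060.10
Ending inventory: 215 @ $13.45 + 117 @ $14.90 + 188 @ $17.10 + 178 @ $16.35 = $10,760.15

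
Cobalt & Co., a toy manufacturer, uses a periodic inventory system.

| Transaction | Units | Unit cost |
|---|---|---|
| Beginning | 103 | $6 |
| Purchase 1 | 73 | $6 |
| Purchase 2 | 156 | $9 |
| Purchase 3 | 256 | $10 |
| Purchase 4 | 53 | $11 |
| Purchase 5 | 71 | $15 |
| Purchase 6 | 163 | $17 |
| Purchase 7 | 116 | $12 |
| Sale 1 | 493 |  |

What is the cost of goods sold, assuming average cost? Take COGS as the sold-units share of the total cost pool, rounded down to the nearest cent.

COGS = $5,388.17

Sale 1, sell 493: 493/991 × $10,831.00 → $5,388.17
Ending inventory (cost pool remaining) = $5,442.83
Check: goods available $10,831.00 = COGS $5,388.17 + ending $5,442.83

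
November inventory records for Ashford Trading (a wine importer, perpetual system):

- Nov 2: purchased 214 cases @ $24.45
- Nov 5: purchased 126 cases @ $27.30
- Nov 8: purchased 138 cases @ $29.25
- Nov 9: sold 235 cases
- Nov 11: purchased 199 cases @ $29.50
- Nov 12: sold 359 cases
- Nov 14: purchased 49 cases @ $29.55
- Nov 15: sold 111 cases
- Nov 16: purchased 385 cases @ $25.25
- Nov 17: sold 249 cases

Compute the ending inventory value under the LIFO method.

Ending inventory = $3,947.45

Nov 9, 235 sold [LIFO — newest first]: 138 @ $29.25 + 97 @ $27.30 = $6,684.60
Nov 12, 359 sold [LIFO — newest first]: 199 @ $29.50 + 29 @ $27.30 + 131 @ $24.45 = $9,865.15
Nov 15, 111 sold [LIFO — newest first]: 49 @ $29.55 + 62 @ $24.45 = $2,963.85
Nov 17, 249 sold [LIFO — newest first]: 249 @ $25.25 = $6,287.25
Total COGS = $6,684.60 + $9,865.15 + $2,963.85 + $6,287.25 = $25,800.85
Ending inventory: 21 @ $24.45 + 136 @ $25.25 = $3,947.45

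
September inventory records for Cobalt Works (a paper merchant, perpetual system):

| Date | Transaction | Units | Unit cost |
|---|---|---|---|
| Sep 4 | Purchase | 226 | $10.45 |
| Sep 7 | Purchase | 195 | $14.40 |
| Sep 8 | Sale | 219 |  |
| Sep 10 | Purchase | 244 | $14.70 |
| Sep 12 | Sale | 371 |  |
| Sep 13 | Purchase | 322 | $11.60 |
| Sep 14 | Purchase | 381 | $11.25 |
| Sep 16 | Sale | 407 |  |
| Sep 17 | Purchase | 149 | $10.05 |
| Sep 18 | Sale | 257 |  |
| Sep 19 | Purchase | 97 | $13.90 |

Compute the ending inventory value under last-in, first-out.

Ending inventory = $4,312.85

Sep 8, 219 sold [LIFO — newest first]: 195 @ $14.40 + 24 @ $10.45 = $3,058.80
Sep 12, 371 sold [LIFO — newest first]: 244 @ $14.70 + 127 @ $10.45 = $4,913.95
Sep 16, 407 sold [LIFO — newest first]: 381 @ $11.25 + 26 @ $11.60 = $4,587.85
Sep 18, 257 sold [LIFO — newest first]: 149 @ $10.05 + 108 @ $11.60 = $2,750.25
Total COGS = $3,058.80 + $4,913.95 + $4,587.85 + $2,750.25 = $15,310.85
Ending inventory: 75 @ $10.45 + 188 @ $11.60 + 97 @ $13.90 = $4,312.85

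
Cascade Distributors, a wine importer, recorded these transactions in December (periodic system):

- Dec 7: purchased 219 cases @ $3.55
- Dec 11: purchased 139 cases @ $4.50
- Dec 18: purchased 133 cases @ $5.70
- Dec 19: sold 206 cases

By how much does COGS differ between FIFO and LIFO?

$355.30

FIFO COGS: 206 @ $3.55 = $731.30
LIFO COGS: 133 @ $5.70 + 73 @ $4.50 = $1,086.60
Difference = |$731.30 − $1,086.60| = $355.30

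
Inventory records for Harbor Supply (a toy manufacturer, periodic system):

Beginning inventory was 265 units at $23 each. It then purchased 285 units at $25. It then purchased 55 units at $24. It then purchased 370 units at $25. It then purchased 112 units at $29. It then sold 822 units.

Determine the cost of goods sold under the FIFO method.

COGS = $19,965

Sale 1 (822) [FIFO — oldest first]: 265 @ $23 + 285 @ $25 + 55 @ $24 + 217 @ $25 = $19,965
Ending inventory: 153 @ $25 + 112 @ $29 = $7,073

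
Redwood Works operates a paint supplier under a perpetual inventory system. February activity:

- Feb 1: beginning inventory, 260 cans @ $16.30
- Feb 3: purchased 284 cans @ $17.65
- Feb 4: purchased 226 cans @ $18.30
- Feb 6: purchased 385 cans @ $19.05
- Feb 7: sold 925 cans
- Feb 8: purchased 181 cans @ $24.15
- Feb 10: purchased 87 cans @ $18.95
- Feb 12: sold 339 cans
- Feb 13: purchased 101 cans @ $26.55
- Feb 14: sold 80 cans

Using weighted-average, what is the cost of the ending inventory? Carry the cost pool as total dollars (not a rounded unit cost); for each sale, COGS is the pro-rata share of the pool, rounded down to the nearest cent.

After Feb 1: 260 on hand, pool $4,238.00 (≈ $16.3000 each)
After Feb 3: 544 on hand, pool $9,250.60 (≈ $17.0048 each)
After Feb 4: 770 on hand, pool $13,386.40 (≈ $17.3849 each)
After Feb 6: 1155 on hand, pool $20,720.65 (≈ $17.9400 each)
Feb 7, sell 925: 925/1155 × $20,720.65 → $16,594.45
After Feb 8: 411 on hand, pool $8,497.35 (≈ $20.6748 each)
After Feb 10: 498 on hand, pool $10,146.00 (≈ $20.3735 each)
Feb 12, sell 339: 339/498 × $10,146.00 → $6,906.61
After Feb 13: 260 on hand, pool $5,920.94 (≈ $22.7728 each)
Feb 14, sell 80: 80/260 × $5,920.94 → $1,821.82
Total COGS = $16,594.45 + $6,906.61 + $1,821.82 = $25,322.88
Ending inventory (cost pool remaining) = $4,099.12
Check: goods available $29,422.00 = COGS $25,322.88 + ending $4,099.12

Ending inventory = $4,099.12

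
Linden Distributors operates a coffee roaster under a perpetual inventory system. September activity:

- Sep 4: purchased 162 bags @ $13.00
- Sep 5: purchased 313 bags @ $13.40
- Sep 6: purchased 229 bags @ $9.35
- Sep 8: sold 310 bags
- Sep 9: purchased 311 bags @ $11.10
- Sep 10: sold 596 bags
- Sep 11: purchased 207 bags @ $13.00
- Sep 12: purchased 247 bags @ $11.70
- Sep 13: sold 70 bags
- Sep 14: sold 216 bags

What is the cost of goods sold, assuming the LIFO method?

COGS = $13,873.35

Sep 8, 310 sold [LIFO — newest first]: 229 @ $9.35 + 81 @ $13.40 = $3,226.55
Sep 10, 596 sold [LIFO — newest first]: 311 @ $11.10 + 232 @ $13.40 + 53 @ $13.00 = $7,249.90
Sep 13, 70 sold [LIFO — newest first]: 70 @ $11.70 = $819.00
Sep 14, 216 sold [LIFO — newest first]: 177 @ $11.70 + 39 @ $13.00 = $2,577.90
Total COGS = $3,226.55 + $7,249.90 + $819.00 + $2,577.90 = $13,873.35
Ending inventory: 109 @ $13.00 + 168 @ $13.00 = $3,601.00
Check: goods available $17,474.35 = COGS $13,873.35 + ending $3,601.00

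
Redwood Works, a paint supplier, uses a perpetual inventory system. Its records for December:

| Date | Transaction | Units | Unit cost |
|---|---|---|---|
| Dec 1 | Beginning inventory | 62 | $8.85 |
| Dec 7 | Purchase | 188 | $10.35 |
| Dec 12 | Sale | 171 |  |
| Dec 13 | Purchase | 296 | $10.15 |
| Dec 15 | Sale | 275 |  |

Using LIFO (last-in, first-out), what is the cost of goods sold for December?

COGS = $4,561.10

Dec 12, 171 sold [LIFO — newest first]: 171 @ $10.35 = $1,769.85
Dec 15, 275 sold [LIFO — newest first]: 275 @ $10.15 = $2,791.25
Total COGS = $1,769.85 + $2,791.25 = $4,561.10
Ending inventory: 62 @ $8.85 + 17 @ $10.35 + 21 @ $10.15 = $937.80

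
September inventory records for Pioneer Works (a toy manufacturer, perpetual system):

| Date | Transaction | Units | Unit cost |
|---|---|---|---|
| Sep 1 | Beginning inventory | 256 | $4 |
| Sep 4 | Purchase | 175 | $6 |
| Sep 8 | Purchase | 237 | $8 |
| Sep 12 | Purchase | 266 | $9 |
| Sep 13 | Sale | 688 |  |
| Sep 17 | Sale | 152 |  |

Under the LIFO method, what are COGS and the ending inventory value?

Sep 13, 688 sold [LIFO — newest first]: 266 @ $9 + 237 @ $8 + 175 @ $6 + 10 @ $4 = $5,380
Sep 17, 152 sold [LIFO — newest first]: 152 @ $4 = $608
Total COGS = $5,380 + $608 = $5,988
Ending inventory: 94 @ $4 = $376
Check: goods available $6,364 = COGS $5,988 + ending $376

COGS = $5,988; ending inventory = $376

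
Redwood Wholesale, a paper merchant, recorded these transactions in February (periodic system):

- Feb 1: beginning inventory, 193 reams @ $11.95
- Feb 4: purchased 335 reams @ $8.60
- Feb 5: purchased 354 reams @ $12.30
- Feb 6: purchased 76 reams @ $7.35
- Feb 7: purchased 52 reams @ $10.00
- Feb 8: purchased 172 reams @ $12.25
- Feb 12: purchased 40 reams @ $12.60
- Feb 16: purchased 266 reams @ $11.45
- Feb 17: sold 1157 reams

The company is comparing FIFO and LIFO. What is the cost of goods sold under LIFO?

COGS = $12,783.70

FIFO COGS: 193 @ $11.95 + 335 @ $8.60 + 354 @ $12.30 + 76 @ $7.35 + 52 @ $10.00 + 147 @ $12.25 = $12,420.90
LIFO COGS: 266 @ $11.45 + 40 @ $12.60 + 172 @ $12.25 + 52 @ $10.00 + 76 @ $7.35 + 354 @ $12.30 + 197 @ $8.60 = $12,783.70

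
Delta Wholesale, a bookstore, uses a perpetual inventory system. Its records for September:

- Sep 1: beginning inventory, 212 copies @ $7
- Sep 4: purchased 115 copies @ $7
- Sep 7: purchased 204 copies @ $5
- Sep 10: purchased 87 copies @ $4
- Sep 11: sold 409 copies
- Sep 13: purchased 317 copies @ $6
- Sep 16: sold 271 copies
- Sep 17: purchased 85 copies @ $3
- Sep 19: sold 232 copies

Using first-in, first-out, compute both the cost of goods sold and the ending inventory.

Sep 11, 409 sold [FIFO — oldest first]: 212 @ $7 + 115 @ $7 + 82 @ $5 = $2,699
Sep 16, 271 sold [FIFO — oldest first]: 122 @ $5 + 87 @ $4 + 62 @ $6 = $1,330
Sep 19, 232 sold [FIFO — oldest first]: 232 @ $6 = $1,392
Total COGS = $2,699 + $1,330 + $1,392 = $5,421
Ending inventory: 23 @ $6 + 85 @ $3 = $393

COGS = $5,421; ending inventory = $393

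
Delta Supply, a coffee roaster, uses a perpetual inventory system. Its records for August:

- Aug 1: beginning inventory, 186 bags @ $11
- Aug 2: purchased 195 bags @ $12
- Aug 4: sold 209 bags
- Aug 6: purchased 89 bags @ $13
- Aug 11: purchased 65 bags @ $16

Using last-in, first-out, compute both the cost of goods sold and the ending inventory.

COGS = $2,494; ending inventory = $4,089

Aug 4, 209 sold [LIFO — newest first]: 195 @ $12 + 14 @ $11 = $2,494
Ending inventory: 172 @ $11 + 89 @ $13 + 65 @ $16 = $4,089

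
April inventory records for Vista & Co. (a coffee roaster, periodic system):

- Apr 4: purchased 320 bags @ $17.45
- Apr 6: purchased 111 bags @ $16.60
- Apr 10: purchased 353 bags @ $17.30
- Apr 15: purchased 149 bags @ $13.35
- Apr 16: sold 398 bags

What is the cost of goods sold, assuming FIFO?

COGS = $6,878.80

Apr 16, 398 sold [FIFO — oldest first]: 320 @ $17.45 + 78 @ $16.60 = $6,878.80
Ending inventory: 33 @ $16.60 + 353 @ $17.30 + 149 @ $13.35 = $8,643.85
Check: goods available $15,522.65 = COGS $6,878.80 + ending $8,643.85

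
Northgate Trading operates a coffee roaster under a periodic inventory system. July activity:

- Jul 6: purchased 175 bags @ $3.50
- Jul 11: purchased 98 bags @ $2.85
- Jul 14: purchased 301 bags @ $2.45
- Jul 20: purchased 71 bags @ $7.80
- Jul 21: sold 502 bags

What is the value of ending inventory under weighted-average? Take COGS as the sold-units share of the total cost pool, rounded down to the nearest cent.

Ending inventory = $484.00

Jul 21, sell 502: 502/645 × $2,183.05 → $1,699.05
Ending inventory (cost pool remaining) = $484.00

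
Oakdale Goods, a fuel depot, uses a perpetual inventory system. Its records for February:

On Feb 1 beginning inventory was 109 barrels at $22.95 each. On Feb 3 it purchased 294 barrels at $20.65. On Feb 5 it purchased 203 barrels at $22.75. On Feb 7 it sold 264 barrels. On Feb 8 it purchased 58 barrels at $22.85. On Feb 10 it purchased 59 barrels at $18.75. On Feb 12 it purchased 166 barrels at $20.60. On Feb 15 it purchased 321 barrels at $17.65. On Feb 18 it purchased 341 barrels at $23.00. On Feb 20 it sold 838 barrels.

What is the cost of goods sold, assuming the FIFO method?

COGS = $22,801.50

Feb 7, 264 sold [FIFO — oldest first]: 109 @ $22.95 + 155 @ $20.65 = $5,702.30
Feb 20, 838 sold [FIFO — oldest first]: 139 @ $20.65 + 203 @ $22.75 + 58 @ $22.85 + 59 @ $18.75 + 166 @ $20.60 + 213 @ $17.65 = $17,099.20
Total COGS = $5,702.30 + $17,099.20 = $22,801.50
Ending inventory: 108 @ $17.65 + 341 @ $23.00 = $9,749.20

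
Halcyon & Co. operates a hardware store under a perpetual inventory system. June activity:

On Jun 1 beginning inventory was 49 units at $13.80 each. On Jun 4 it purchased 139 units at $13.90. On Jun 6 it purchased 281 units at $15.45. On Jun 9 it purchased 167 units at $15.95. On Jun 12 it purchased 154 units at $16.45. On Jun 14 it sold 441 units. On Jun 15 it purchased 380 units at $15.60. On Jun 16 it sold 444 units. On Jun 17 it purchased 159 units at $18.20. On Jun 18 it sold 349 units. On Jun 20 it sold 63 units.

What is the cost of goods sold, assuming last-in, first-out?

COGS = $20,526.90

Jun 14, 441 sold [LIFO — newest first]: 154 @ $16.45 + 167 @ $15.95 + 120 @ $15.45 = $7,050.95
Jun 16, 444 sold [LIFO — newest first]: 380 @ $15.60 + 64 @ $15.45 = $6,916.80
Jun 18, 349 sold [LIFO — newest first]: 159 @ $18.20 + 97 @ $15.45 + 93 @ $13.90 = $5,685.15
Jun 20, 63 sold [LIFO — newest first]: 46 @ $13.90 + 17 @ $13.80 = $874.00
Total COGS = $7,050.95 + $6,916.80 + $5,685.15 + $874.00 = $20,526.90
Ending inventory: 32 @ $13.80 = $441.60
Check: goods available $20,968.50 = COGS $20,526.90 + ending $441.60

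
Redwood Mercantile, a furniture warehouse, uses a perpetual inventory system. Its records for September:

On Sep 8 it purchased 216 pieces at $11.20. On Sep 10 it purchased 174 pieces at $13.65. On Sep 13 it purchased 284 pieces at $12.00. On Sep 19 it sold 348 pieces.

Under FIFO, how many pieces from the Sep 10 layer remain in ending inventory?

Sep 19, 348 sold [FIFO — oldest first]: 216 @ $11.20 + 132 @ $13.65 = $4,221.00
Ending inventory: 42 @ $13.65 + 284 @ $12.00 = $3,981.30

42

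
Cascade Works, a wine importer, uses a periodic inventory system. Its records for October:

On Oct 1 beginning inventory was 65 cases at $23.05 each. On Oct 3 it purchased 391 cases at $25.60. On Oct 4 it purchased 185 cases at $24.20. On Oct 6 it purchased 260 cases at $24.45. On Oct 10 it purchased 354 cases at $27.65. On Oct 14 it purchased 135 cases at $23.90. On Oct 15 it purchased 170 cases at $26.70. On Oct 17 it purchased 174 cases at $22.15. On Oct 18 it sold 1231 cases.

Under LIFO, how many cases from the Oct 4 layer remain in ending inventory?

47

Oct 18, 1231 sold [LIFO — newest first]: 174 @ $22.15 + 170 @ $26.70 + 135 @ $23.90 + 354 @ $27.65 + 260 @ $24.45 + 138 @ $24.20 = $31,104.30
Ending inventory: 65 @ $23.05 + 391 @ $25.60 + 47 @ $24.20 = $12,645.25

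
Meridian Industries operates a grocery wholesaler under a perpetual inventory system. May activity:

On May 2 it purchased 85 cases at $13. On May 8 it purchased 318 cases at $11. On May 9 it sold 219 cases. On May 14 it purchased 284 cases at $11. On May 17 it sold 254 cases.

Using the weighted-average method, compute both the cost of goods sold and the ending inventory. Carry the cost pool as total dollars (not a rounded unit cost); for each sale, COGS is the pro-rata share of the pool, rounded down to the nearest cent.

After May 2: 85 on hand, pool $1,105.00 (≈ $13.0000 each)
After May 8: 403 on hand, pool $4,603.00 (≈ $11.4218 each)
May 9, sell 219: 219/403 × $4,603.00 → $2,501.38
After May 14: 468 on hand, pool $5,225.62 (≈ $11.1659 each)
May 17, sell 254: 254/468 × $5,225.62 → $2,836.12
Total COGS = $2,501.38 + $2,836.12 = $5,337.50
Ending inventory (cost pool remaining) = $2,389.50

COGS = $5,337.50; ending inventory = $2,389.50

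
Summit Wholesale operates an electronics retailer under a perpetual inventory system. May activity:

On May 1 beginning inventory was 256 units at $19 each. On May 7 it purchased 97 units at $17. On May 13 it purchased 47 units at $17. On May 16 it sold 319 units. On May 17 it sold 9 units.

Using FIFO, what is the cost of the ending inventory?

Ending inventory = $1,224

May 16, 319 sold [FIFO — oldest first]: 256 @ $19 + 63 @ $17 = $5,935
May 17, 9 sold [FIFO — oldest first]: 9 @ $17 = $153
Total COGS = $5,935 + $153 = $6,088
Ending inventory: 25 @ $17 + 47 @ $17 = $1,224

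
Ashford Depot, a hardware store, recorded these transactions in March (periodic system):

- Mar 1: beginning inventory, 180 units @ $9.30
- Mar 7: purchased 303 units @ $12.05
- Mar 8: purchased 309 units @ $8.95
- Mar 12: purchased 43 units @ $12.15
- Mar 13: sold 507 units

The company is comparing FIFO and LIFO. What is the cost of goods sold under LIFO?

FIFO COGS: 180 @ $9.30 + 303 @ $12.05 + 24 @ $8.95 = $5,539.95
LIFO COGS: 43 @ $12.15 + 309 @ $8.95 + 155 @ $12.05 = $5,155.75

COGS = $5,155.75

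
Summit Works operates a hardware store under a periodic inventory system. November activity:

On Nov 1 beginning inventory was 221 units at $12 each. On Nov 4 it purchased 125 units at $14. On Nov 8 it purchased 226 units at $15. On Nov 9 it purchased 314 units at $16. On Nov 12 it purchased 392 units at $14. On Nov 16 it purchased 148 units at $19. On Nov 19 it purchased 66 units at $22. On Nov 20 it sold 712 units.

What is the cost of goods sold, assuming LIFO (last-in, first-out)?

COGS = $11,448

Nov 20, 712 sold [LIFO — newest first]: 66 @ $22 + 148 @ $19 + 392 @ $14 + 106 @ $16 = $11,448
Ending inventory: 221 @ $12 + 125 @ $14 + 226 @ $15 + 208 @ $16 = $11,120
Check: goods available $22,568 = COGS $11,448 + ending $11,120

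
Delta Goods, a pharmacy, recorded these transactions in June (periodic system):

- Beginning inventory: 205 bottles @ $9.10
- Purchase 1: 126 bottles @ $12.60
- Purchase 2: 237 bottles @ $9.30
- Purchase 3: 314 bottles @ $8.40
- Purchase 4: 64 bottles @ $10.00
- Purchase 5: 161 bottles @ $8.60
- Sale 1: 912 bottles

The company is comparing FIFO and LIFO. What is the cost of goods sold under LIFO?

FIFO COGS: 205 @ $9.10 + 126 @ $12.60 + 237 @ $9.30 + 314 @ $8.40 + 30 @ $10.00 = $8,594.80
LIFO COGS: 161 @ $8.60 + 64 @ $10.00 + 314 @ $8.40 + 237 @ $9.30 + 126 @ $12.60 + 10 @ $9.10 = $8,544.90

COGS = $8,544.90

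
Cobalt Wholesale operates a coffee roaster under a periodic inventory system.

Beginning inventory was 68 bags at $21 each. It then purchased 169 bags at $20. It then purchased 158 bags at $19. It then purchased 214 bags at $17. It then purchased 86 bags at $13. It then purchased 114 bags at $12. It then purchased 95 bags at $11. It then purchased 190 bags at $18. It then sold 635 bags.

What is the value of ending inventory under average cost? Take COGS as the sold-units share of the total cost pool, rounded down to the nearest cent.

Ending inventory = $7,719.51

Sale 1, sell 635: 635/1094 × $18,399.00 → $10,679.49
Ending inventory (cost pool remaining) = $7,719.51
Check: goods available $18,399.00 = COGS $10,679.49 + ending $7,719.51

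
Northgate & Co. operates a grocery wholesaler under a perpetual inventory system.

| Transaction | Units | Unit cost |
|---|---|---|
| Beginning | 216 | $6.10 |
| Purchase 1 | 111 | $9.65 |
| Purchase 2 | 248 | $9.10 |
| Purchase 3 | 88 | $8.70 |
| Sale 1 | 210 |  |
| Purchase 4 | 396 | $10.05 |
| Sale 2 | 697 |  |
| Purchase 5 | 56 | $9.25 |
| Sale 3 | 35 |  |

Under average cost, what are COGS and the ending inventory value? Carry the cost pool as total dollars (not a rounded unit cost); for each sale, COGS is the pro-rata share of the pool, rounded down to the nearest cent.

COGS = $8,334.94; ending inventory = $1,574.01

After Beginning: 216 on hand, pool $1,317.60 (≈ $6.1000 each)
After Purchase 1: 327 on hand, pool $2,388.75 (≈ $7.3050 each)
After Purchase 2: 575 on hand, pool $4,645.55 (≈ $8.0792 each)
After Purchase 3: 663 on hand, pool $5,411.15 (≈ $8.1616 each)
Sale 1, sell 210: 210/663 × $5,411.15 → $1,713.93
After Purchase 4: 849 on hand, pool $7,677.02 (≈ $9.0424 each)
Sale 2, sell 697: 697/849 × $7,677.02 → $6,302.57
After Purchase 5: 208 on hand, pool $1,892.45 (≈ $9.0983 each)
Sale 3, sell 35: 35/208 × $1,892.45 → $318.44
Total COGS = $1,713.93 + $6,302.57 + $318.44 = $8,334.94
Ending inventory (cost pool remaining) = $1,574.01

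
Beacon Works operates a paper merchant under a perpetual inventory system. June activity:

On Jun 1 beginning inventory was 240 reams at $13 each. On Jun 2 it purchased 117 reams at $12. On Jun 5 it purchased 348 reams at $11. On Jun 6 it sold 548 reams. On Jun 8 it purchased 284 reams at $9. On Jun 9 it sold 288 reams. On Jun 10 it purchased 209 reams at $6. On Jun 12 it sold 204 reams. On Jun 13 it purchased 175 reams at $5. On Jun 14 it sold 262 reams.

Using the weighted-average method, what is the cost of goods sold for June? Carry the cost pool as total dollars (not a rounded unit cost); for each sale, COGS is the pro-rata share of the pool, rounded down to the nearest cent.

COGS = $12,591.16

After Jun 1: 240 on hand, pool $3,120.00 (≈ $13.0000 each)
After Jun 2: 357 on hand, pool $4,524.00 (≈ $12.6723 each)
After Jun 5: 705 on hand, pool $8,352.00 (≈ $11.8468 each)
Jun 6, sell 548: 548/705 × $8,352.00 → $6,492.05
After Jun 8: 441 on hand, pool $4,415.95 (≈ $10.0135 each)
Jun 9, sell 288: 288/441 × $4,415.95 → $2,883.88
After Jun 10: 362 on hand, pool $2,786.07 (≈ $7.6963 each)
Jun 12, sell 204: 204/362 × $2,786.07 → $1,570.05
After Jun 13: 333 on hand, pool $2,091.02 (≈ $6.2793 each)
Jun 14, sell 262: 262/333 × $2,091.02 → $1,645.18
Total COGS = $6,492.05 + $2,883.88 + $1,570.05 + $1,645.18 = $12,591.16
Ending inventory (cost pool remaining) = $445.84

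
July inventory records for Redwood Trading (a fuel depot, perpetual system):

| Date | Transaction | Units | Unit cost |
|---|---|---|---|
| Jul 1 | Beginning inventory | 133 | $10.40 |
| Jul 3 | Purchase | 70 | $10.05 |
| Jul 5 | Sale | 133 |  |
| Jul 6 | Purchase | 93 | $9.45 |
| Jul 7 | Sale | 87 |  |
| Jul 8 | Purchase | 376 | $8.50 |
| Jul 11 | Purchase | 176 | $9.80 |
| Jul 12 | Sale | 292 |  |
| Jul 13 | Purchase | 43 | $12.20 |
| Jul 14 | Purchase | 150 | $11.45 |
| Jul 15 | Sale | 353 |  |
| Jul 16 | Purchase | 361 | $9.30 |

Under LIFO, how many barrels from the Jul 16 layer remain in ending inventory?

361

Jul 5, 133 sold [LIFO — newest first]: 70 @ $10.05 + 63 @ $10.40 = $1,358.70
Jul 7, 87 sold [LIFO — newest first]: 87 @ $9.45 = $822.15
Jul 12, 292 sold [LIFO — newest first]: 176 @ $9.80 + 116 @ $8.50 = $2,710.80
Jul 15, 353 sold [LIFO — newest first]: 150 @ $11.45 + 43 @ $12.20 + 160 @ $8.50 = $3,602.10
Total COGS = $1,358.70 + $822.15 + $2,710.80 + $3,602.10 = $8,493.75
Ending inventory: 70 @ $10.40 + 6 @ $9.45 + 100 @ $8.50 + 361 @ $9.30 = $4,992.00
Check: goods available $13,485.75 = COGS $8,493.75 + ending $4,992.00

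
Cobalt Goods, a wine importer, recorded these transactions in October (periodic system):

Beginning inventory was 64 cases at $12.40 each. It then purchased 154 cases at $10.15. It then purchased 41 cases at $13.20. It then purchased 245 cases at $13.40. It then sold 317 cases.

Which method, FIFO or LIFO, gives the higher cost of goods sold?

FIFO COGS: 64 @ $12.40 + 154 @ $10.15 + 41 @ $13.20 + 58 @ $13.40 = $3,675.10
LIFO COGS: 245 @ $13.40 + 41 @ $13.20 + 31 @ $10.15 = $4,138.85

LIFO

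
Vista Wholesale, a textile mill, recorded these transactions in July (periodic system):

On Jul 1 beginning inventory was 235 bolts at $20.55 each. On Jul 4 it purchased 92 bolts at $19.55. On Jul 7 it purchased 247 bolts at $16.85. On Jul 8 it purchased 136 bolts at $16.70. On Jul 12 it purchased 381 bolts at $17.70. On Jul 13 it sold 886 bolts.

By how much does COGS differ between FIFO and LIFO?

$584.25

FIFO COGS: 235 @ $20.55 + 92 @ $19.55 + 247 @ $16.85 + 136 @ $16.70 + 176 @ $17.70 = $16,176.20
LIFO COGS: 381 @ $17.70 + 136 @ $16.70 + 247 @ $16.85 + 92 @ $19.55 + 30 @ $20.55 = $15,591.95
Difference = |$16,176.20 − $15,591.95| = $584.25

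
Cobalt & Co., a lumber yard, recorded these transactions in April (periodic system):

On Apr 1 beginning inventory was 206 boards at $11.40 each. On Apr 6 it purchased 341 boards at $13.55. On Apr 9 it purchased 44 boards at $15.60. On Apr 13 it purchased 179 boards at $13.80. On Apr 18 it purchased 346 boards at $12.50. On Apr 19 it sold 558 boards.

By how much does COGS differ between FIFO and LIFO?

FIFO COGS: 206 @ $11.40 + 341 @ $13.55 + 11 @ $15.60 = $7,140.55
LIFO COGS: 346 @ $12.50 + 179 @ $13.80 + 33 @ $15.60 = $7,310.00
Difference = |$7,140.55 − $7,310.00| = $169.45

$169.45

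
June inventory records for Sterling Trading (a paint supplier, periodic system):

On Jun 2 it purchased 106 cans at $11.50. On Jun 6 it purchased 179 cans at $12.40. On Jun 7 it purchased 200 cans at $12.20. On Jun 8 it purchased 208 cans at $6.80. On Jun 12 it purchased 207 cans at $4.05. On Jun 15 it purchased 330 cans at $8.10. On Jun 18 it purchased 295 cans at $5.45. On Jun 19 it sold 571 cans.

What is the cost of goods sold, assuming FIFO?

Jun 19, 571 sold [FIFO — oldest first]: 106 @ $11.50 + 179 @ $12.40 + 200 @ $12.20 + 86 @ $6.80 = $6,463.40
Ending inventory: 122 @ $6.80 + 207 @ $4.05 + 330 @ $8.10 + 295 @ $5.45 = $5,948.70

COGS = $6,463.40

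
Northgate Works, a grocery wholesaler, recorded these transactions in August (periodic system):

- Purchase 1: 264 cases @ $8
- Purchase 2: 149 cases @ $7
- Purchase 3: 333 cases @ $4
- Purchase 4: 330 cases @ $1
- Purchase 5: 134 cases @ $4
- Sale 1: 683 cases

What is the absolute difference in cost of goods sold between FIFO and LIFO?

FIFO COGS: 264 @ $8 + 149 @ $7 + 270 @ $4 = $4,235
LIFO COGS: 134 @ $4 + 330 @ $1 + 219 @ $4 = $1,742
Difference = |$4,235 − $1,742| = $2,493

$2,493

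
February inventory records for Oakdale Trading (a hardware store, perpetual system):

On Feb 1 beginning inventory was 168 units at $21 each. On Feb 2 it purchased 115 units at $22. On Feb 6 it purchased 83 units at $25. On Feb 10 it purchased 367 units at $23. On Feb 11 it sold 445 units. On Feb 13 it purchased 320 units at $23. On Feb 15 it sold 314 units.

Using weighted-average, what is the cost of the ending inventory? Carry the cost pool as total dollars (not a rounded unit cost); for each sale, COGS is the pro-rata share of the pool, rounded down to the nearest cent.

After Feb 1: 168 on hand, pool $3,528.00 (≈ $21.0000 each)
After Feb 2: 283 on hand, pool $6,058.00 (≈ $21.4064 each)
After Feb 6: 366 on hand, pool $8,133.00 (≈ $22.2213 each)
After Feb 10: 733 on hand, pool $16,574.00 (≈ $22.6112 each)
Feb 11, sell 445: 445/733 × $16,574.00 → $10,061.97
After Feb 13: 608 on hand, pool $13,872.03 (≈ $22.8158 each)
Feb 15, sell 314: 314/608 × $13,872.03 → $7,164.17
Total COGS = $10,061.97 + $7,164.17 = $17,226.14
Ending inventory (cost pool remaining) = $6,707.86
Check: goods available $23,934.00 = COGS $17,226.14 + ending $6,707.86

Ending inventory = $6,707.86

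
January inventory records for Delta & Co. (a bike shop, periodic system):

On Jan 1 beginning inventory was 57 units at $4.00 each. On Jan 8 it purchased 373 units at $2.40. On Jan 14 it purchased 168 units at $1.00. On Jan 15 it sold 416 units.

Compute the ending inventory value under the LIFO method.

Jan 15, 416 sold [LIFO — newest first]: 168 @ $1.00 + 248 @ $2.40 = $763.20
Ending inventory: 57 @ $4.00 + 125 @ $2.40 = $528.00

Ending inventory = $528.00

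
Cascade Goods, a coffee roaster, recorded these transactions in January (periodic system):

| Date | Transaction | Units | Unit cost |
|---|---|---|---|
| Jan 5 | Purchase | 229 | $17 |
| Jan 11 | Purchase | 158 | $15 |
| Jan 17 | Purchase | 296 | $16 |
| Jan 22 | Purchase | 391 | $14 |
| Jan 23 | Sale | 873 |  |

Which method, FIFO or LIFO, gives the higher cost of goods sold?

FIFO COGS: 229 @ $17 + 158 @ $15 + 296 @ $16 + 190 @ $14 = $13,659
LIFO COGS: 391 @ $14 + 296 @ $16 + 158 @ $15 + 28 @ $17 = $13,056

FIFO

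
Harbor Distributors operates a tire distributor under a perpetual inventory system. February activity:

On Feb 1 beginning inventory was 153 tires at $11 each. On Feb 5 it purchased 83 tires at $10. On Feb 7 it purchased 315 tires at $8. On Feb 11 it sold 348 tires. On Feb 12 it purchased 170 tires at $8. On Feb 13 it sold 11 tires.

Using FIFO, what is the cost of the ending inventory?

Feb 11, 348 sold [FIFO — oldest first]: 153 @ $11 + 83 @ $10 + 112 @ $8 = $3,409
Feb 13, 11 sold [FIFO — oldest first]: 11 @ $8 = $88
Total COGS = $3,409 + $88 = $3,497
Ending inventory: 192 @ $8 + 170 @ $8 = $2,896

Ending inventory = $2,896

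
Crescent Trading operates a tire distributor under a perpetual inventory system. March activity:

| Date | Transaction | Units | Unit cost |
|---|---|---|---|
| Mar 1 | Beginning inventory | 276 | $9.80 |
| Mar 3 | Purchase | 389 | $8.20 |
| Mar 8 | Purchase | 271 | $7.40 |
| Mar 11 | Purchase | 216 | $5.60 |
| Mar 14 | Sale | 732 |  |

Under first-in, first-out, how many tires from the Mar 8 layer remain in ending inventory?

204

Mar 14, 732 sold [FIFO — oldest first]: 276 @ $9.80 + 389 @ $8.20 + 67 @ $7.40 = $6,390.40
Ending inventory: 204 @ $7.40 + 216 @ $5.60 = $2,719.20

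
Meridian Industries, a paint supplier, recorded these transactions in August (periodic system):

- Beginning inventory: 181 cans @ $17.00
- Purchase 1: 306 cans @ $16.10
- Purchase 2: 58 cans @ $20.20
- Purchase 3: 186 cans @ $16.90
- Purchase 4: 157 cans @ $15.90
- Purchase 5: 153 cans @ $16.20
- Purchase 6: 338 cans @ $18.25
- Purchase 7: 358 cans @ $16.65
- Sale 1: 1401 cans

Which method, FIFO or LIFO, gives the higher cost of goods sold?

FIFO COGS: 181 @ $17.00 + 306 @ $16.10 + 58 @ $20.20 + 186 @ $16.90 + 157 @ $15.90 + 153 @ $16.20 + 338 @ $18.25 + 22 @ $16.65 = $23,828.30
LIFO COGS: 358 @ $16.65 + 338 @ $18.25 + 153 @ $16.20 + 157 @ $15.90 + 186 @ $16.90 + 58 @ $20.20 + 151 @ $16.10 = $23,850.20

LIFO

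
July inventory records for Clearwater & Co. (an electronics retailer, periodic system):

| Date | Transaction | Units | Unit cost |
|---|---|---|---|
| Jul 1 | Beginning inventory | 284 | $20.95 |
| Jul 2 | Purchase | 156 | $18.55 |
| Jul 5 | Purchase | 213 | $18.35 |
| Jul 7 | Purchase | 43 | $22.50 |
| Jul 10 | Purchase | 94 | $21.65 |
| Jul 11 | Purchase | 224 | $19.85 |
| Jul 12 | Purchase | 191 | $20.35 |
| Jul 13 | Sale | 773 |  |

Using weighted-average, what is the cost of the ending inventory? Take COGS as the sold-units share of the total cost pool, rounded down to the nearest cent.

Jul 13, sell 773: 773/1205 × $24,088.00 → $15,452.30
Ending inventory (cost pool remaining) = $8,635.70
Check: goods available $24,088.00 = COGS $15,452.30 + ending $8,635.70

Ending inventory = $8,635.70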